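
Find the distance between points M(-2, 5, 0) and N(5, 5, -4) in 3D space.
d = √[(7)² + (0)² + (-4)²] = √65 = 8.062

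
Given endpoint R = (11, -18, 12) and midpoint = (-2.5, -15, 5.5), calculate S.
S = (2×(-2.5) - 11, 2×(-15) - (-18), 2×5.5 - 12) = (-16, -12, -1)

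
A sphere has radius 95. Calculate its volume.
Volume = (4/3) * pi * r³
Volume = (4/3) * pi * 95³
Volume = (4/3) * pi * 857375
Volume = 3591364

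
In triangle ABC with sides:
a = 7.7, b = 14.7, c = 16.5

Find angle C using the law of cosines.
cos(C) = (a² + b² - c²)/(2ab)
cos(C) = (7.7² + 14.7² - 16.5²)/(2·7.7·14.7) = 3.13/226.38 = 0.013826
C = arccos(0.013826) = 89.21°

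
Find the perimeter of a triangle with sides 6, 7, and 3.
Perimeter = sum of all sides
Perimeter = 6 + 7 + 3
Perimeter = 16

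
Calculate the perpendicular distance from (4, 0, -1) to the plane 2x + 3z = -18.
d = |2(4) + 0(0) + 3(-1) - (-18)| / √(2² + 0² + 3²) = 23/√13 = 6.379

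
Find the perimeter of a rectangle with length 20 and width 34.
Perimeter = 2 * (length + width)
Perimeter = 2 * (20 + 34)
Perimeter = 2 * 54
Perimeter = 108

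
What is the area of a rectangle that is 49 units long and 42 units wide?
Area = length * width
Area = 49 * 42
Area = 2058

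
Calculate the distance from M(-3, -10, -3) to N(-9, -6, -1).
d = √[(-6)² + (4)² + (2)²] = √56 = 7.483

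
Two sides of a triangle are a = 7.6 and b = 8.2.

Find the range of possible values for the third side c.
By the triangle inequality: |a - b| < c < a + b
|7.6 - 8.2| < c < 7.6 + 8.2
0.6 < c < 15.8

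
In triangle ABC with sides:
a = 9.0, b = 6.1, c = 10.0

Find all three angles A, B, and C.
By the law of cosines:
cos(A) = (b² + c² - a²)/(2bc) = 0.460738  →  A = 62.57°
cos(B) = (a² + c² - b²)/(2ac) = 0.798833  →  B = 36.98°
cos(C) = (a² + b² - c²)/(2ab) = 0.165847  →  C = 80.45°
Check: A + B + C = 180.0° ✓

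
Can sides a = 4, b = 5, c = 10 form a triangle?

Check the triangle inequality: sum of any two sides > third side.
No: 4 + 5 = 9 is not > 10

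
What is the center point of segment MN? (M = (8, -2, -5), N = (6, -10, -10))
Midpoint = ((8+6)/2, (-2-10)/2, (-5-10)/2) = (7, -6, -7.5)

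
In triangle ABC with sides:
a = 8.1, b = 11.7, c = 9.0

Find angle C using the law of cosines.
cos(C) = (a² + b² - c²)/(2ab)
cos(C) = (8.1² + 11.7² - 9.0²)/(2·8.1·11.7) = 121.5/189.54 = 0.641026
C = arccos(0.641026) = 50.13°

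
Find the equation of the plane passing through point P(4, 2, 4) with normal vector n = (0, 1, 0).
d = n·P = (0)(4) + (1)(2) + (0)(4) = 2
Plane: y = 2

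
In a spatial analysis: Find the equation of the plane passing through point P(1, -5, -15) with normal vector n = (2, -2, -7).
d = n·P = (2)(1) + (-2)(-5) + (-7)(-15) = 117
Plane: 2x - 2y - 7z = 117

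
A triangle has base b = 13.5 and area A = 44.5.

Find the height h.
A = ½bh  →  h = 2A/b
h = 2·44.5/13.5 = 6.593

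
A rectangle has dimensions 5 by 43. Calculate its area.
Area = length * width
Area = 5 * 43
Area = 215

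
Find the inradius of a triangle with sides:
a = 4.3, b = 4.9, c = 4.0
s = (a+b+c)/2 = (4.3+4.9+4.0)/2 = 6.6
Area = √(s(s-a)(s-b)(s-c)) = √(6.6·2.3·1.7·2.6) = 8.19119
r = Area/s = 8.19119/6.6 = 1.241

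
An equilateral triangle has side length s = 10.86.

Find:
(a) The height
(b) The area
(a) Height h = s·√3/2 = 10.86·√3/2 = 9.405
(b) Area = (√3/4)·s² = (√3/4)·10.86² = (√3/4)·117.94 = 51.07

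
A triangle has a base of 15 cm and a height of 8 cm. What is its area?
Area = (1/2) * base * height
Area = (1/2) * 15 * 8
Area = 60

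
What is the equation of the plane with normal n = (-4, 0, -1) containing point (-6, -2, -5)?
d = n·P = (-4)(-6) + (0)(-2) + (-1)(-5) = 29
Plane: -4x - z = 29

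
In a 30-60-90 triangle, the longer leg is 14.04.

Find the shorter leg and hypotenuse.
In a 30-60-90 triangle, sides are in ratio 1 : √3 : 2.
Long leg = short leg·√3  →  short leg = 14.04/√3 = 8.106
Hypotenuse = 2·(short leg) = 2·14.04/√3 = 16.21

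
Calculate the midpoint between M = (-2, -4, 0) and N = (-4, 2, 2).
Midpoint = ((-2-4)/2, (-4+2)/2, (0+2)/2) = (-3, -1, 1)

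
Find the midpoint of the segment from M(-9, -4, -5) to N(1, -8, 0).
Midpoint = ((-9+1)/2, (-4-8)/2, (-5+0)/2) = (-4, -6, -2.5)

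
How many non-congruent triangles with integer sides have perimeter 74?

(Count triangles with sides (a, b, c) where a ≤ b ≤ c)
With a ≤ b ≤ c and a + b + c = 74, the triangle inequality a + b > c gives c < 74/2, so c ≤ 36.
Iterate a from 1 to ⌊p/3⌋ = 24; for each a, b ranges from a to ⌊(p−a)/2⌋ with c = p − a − b, keeping only c ≥ b.
Triples: (2, 36, 36), (3, 35, 36), (4, 34, 36), …
Count = 114 triangles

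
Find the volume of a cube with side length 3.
Volume = s³
Volume = 3³
Volume = 27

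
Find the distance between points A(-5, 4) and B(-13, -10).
Using the distance formula: d = sqrt((x₂-x₁)² + (y₂-y₁)²)
dx = (-13) - (-5) = -8
dy = (-10) - 4 = -14
d = sqrt((-8)² + (-14)²) = sqrt(64 + 196) = sqrt(260) = 16.12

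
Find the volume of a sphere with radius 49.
Volume = (4/3) * pi * r³
Volume = (4/3) * pi * 49³
Volume = (4/3) * pi * 117649
Volume = 492806.98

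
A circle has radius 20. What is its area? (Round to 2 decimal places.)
Area = pi * r²
Area = pi * 20²
Area = pi * 400
Area = 1256.64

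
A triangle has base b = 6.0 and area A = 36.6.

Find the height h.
A = ½bh  →  h = 2A/b
h = 2·36.6/6.0 = 12.2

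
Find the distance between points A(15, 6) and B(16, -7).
Using the distance formula: d = sqrt((x₂-x₁)² + (y₂-y₁)²)
dx = 16 - 15 = 1
dy = (-7) - 6 = -13
d = sqrt(1² + (-13)²) = sqrt(1 + 169) = sqrt(170) = 13.04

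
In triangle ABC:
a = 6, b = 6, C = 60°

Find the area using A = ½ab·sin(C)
A = ½·6·6·sin(60°) = ½·36·0.866025 = 15.59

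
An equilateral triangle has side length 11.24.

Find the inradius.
For an equilateral triangle, r = s/(2√3) where s is the side.
r = 11.24/(2√3) = 11.24/3.464102 = 3.245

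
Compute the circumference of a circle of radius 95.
Circumference = 2 * pi * r
Circumference = 2 * pi * 95
Circumference = 596.90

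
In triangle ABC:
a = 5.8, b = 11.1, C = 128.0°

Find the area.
Using A = ½ab·sin(C):
A = ½·5.8·11.1·sin(128.0°) = ½·64.38·0.788011 = 25.37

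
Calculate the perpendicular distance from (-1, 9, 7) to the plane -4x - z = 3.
d = |(-4)(-1) + 0(9) + (-1)(7) - (3)| / √((-4)² + 0² + (-1)²) = 6/√17 = 1.455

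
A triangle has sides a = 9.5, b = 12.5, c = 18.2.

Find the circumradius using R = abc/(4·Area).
s = (a+b+c)/2 = 20.1
Area = √(s(s-a)(s-b)(s-c)) = √(20.1·10.6·7.6·1.9) = 55.467
R = abc/(4·Area) = (9.5·12.5·18.2)/(4·55.467) = 2161.25/221.868 = 9.741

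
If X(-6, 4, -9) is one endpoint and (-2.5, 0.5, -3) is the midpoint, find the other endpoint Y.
Y = (2×(-2.5) - (-6), 2×0.5 - 4, 2×(-3) - (-9)) = (1, -3, 3)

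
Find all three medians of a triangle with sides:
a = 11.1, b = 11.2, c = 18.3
Using m_x = ½√(2y² + 2z² - x²):
m_a = ½√(2·11.2² + 2·18.3² - 11.1²) = ½√797.45 = 14.12
m_b = ½√(2·11.1² + 2·18.3² - 11.2²) = ½√790.76 = 14.06
m_c = ½√(2·11.1² + 2·11.2² - 18.3²) = ½√162.41 = 6.372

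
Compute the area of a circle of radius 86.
Area = pi * r²
Area = pi * 86²
Area = pi * 7396
Area = 23235.22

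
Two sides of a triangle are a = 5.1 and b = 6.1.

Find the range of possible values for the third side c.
By the triangle inequality: |a - b| < c < a + b
|5.1 - 6.1| < c < 5.1 + 6.1
1 < c < 11.2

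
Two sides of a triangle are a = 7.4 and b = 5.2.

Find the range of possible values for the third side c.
By the triangle inequality: |a - b| < c < a + b
|7.4 - 5.2| < c < 7.4 + 5.2
2.2 < c < 12.6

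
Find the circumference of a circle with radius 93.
Circumference = 2 * pi * r
Circumference = 2 * pi * 93
Circumference = 584.34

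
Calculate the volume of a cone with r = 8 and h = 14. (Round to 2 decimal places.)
Volume = (1/3) * pi * r² * h
Volume = (1/3) * pi * 8² * 14
Volume = (1/3) * pi * 64 * 14
Volume = (1/3) * pi * 896
Volume = 938.29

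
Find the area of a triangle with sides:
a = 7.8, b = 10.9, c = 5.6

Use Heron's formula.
s = (a+b+c)/2 = (7.8+10.9+5.6)/2 = 12.15
A = √(s(s-a)(s-b)(s-c)) = √(12.15·4.35·1.25·6.55)
A = √432.73 = 20.8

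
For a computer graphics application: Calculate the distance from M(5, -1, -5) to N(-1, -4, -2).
d = √[(-6)² + (-3)² + (3)²] = √54 = 7.348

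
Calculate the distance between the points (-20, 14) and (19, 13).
Using the distance formula: d = sqrt((x₂-x₁)² + (y₂-y₁)²)
dx = 19 - (-20) = 39
dy = 13 - 14 = -1
d = sqrt(39² + (-1)²) = sqrt(1521 + 1) = sqrt(1522) = 39.01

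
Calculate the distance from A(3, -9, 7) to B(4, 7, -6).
d = √[(1)² + (16)² + (-13)²] = √426 = 20.64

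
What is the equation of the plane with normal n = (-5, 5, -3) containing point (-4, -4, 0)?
d = n·P = (-5)(-4) + (5)(-4) + (-3)(0) = 0
Plane: -5x + 5y - 3z = 0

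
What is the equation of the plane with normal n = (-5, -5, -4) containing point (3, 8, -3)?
d = n·P = (-5)(3) + (-5)(8) + (-4)(-3) = -43
Plane: -5x - 5y - 4z = -43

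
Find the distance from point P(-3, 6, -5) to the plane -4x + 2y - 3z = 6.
d = |(-4)(-3) + 2(6) + (-3)(-5) - (6)| / √((-4)² + 2² + (-3)²) = 33/√29 = 6.128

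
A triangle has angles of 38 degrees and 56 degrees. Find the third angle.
Sum of angles in a triangle = 180 degrees
Third angle = 180 - 38 - 56
Third angle = 86 degrees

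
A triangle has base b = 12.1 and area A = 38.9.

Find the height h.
A = ½bh  →  h = 2A/b
h = 2·38.9/12.1 = 6.43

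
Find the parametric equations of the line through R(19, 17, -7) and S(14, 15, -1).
Direction vector d = S - R = (-5, -2, 6)
x = 19 - 5t, y = 17 - 2t, z = -7 + 6t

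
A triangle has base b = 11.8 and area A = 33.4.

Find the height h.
A = ½bh  →  h = 2A/b
h = 2·33.4/11.8 = 5.661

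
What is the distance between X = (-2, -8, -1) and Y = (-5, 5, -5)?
d = √[(-3)² + (13)² + (-4)²] = √194 = 13.93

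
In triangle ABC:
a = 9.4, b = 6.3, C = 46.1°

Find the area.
Using A = ½ab·sin(C):
A = ½·9.4·6.3·sin(46.1°) = ½·59.22·0.720551 = 21.34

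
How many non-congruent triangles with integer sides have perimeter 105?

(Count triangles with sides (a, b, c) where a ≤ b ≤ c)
With a ≤ b ≤ c and a + b + c = 105, the triangle inequality a + b > c gives c < 105/2, so c ≤ 52.
Iterate a from 1 to ⌊p/3⌋ = 35; for each a, b ranges from a to ⌊(p−a)/2⌋ with c = p − a − b, keeping only c ≥ b.
Triples: (1, 52, 52), (2, 51, 52), (3, 50, 52), …
Count = 243 triangles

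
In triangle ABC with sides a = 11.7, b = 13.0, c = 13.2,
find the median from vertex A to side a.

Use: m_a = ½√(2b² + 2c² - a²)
m_a = ½√(2·13.0² + 2·13.2² - 11.7²)
m_a = ½√(338 + 348.48 - 136.89) = ½√549.59 = 11.72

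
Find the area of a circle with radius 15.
Area = pi * r²
Area = pi * 15²
Area = pi * 225
Area = 706.86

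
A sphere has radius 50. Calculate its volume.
Volume = (4/3) * pi * r³
Volume = (4/3) * pi * 50³
Volume = (4/3) * pi * 125000
Volume = 523598.78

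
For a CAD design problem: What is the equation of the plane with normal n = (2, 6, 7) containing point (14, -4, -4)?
d = n·P = (2)(14) + (6)(-4) + (7)(-4) = -24
Plane: 2x + 6y + 7z = -24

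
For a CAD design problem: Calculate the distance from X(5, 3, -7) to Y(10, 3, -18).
d = √[(5)² + (0)² + (-11)²] = √146 = 12.08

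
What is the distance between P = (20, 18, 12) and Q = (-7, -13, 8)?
d = √[(-27)² + (-31)² + (-4)²] = √1706 = 41.3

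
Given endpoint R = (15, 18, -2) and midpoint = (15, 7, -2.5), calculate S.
S = (2×15 - 15, 2×7 - 18, 2×(-2.5) - (-2)) = (15, -4, -3)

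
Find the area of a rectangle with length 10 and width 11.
Area = length * width
Area = 10 * 11
Area = 110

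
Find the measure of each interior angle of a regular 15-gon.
Interior angle of a regular n-gon = (n-2)*180/n
Interior angle = (15-2)*180/15
Interior angle = 13*180/15
Interior angle = 2340/15
Interior angle = 156 degrees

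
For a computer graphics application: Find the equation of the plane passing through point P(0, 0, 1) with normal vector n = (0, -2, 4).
d = n·P = (0)(0) + (-2)(0) + (4)(1) = 4
Plane: -2y + 4z = 4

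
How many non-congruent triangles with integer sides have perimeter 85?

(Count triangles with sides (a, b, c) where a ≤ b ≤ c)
With a ≤ b ≤ c and a + b + c = 85, the triangle inequality a + b > c gives c < 85/2, so c ≤ 42.
Iterate a from 1 to ⌊p/3⌋ = 28; for each a, b ranges from a to ⌊(p−a)/2⌋ with c = p − a − b, keeping only c ≥ b.
Triples: (1, 42, 42), (2, 41, 42), (3, 40, 42), …
Count = 161 triangles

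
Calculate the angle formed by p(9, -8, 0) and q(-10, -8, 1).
p·q = -26, |p|² = 145, |q|² = 165
cos θ = -26/√23925 ≈ -0.1681
θ ≈ 99.68°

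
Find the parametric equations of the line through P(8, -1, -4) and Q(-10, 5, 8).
Direction vector d = Q - P = (-18, 6, 12)
x = 8 - 18t, y = -1 + 6t, z = -4 + 12t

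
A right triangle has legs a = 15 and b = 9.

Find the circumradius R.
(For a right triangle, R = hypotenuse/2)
Hypotenuse c = √(15² + 9²) = √306 = 17.4929
R = c/2 = 8.746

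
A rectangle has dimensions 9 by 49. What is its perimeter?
Perimeter = 2 * (length + width)
Perimeter = 2 * (9 + 49)
Perimeter = 2 * 58
Perimeter = 116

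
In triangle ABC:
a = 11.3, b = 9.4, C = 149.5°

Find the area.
Using A = ½ab·sin(C):
A = ½·11.3·9.4·sin(149.5°) = ½·106.22·0.507538 = 26.96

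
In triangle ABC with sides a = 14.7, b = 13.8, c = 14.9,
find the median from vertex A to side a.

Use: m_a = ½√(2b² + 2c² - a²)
m_a = ½√(2·13.8² + 2·14.9² - 14.7²)
m_a = ½√(380.88 + 444.02 - 216.09) = ½√608.81 = 12.34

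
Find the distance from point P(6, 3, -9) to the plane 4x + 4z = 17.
d = |4(6) + 0(3) + 4(-9) - (17)| / √(4² + 0² + 4²) = 29/√32 = 5.127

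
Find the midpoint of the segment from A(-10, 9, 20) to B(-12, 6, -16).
Midpoint = ((-10-12)/2, (9+6)/2, (20-16)/2) = (-11, 7.5, 2)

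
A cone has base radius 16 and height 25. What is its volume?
Volume = (1/3) * pi * r² * h
Volume = (1/3) * pi * 16² * 25
Volume = (1/3) * pi * 256 * 25
Volume = (1/3) * pi * 6400
Volume = 6702.06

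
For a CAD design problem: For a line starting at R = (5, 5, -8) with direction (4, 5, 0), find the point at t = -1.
P(-1) = (5 + 4(-1), 5 + 5(-1), -8 + 0(-1)) = (1, 0, -8)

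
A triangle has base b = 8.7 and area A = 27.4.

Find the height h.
A = ½bh  →  h = 2A/b
h = 2·27.4/8.7 = 6.299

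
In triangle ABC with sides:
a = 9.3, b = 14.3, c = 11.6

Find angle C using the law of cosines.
cos(C) = (a² + b² - c²)/(2ab)
cos(C) = (9.3² + 14.3² - 11.6²)/(2·9.3·14.3) = 156.42/265.98 = 0.588089
C = arccos(0.588089) = 53.98°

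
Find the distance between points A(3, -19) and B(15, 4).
Using the distance formula: d = sqrt((x₂-x₁)² + (y₂-y₁)²)
dx = 15 - 3 = 12
dy = 4 - (-19) = 23
d = sqrt(12² + 23²) = sqrt(144 + 529) = sqrt(673) = 25.94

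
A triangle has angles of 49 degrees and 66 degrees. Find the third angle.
Sum of angles in a triangle = 180 degrees
Third angle = 180 - 49 - 66
Third angle = 65 degrees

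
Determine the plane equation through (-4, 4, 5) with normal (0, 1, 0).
d = n·P = (0)(-4) + (1)(4) + (0)(5) = 4
Plane: y = 4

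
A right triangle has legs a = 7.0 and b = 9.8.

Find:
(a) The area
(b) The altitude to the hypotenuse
(a) Area = ½ab = ½·7.0·9.8 = 34.3
(b) Hypotenuse c = √(7.0² + 9.8²) = √145.04 = 12.0433
    Area = ½·c·h_c  →  h_c = 2·Area/c = 2·34.3/12.0433 = 5.696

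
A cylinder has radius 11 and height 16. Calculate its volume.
Volume = pi * r² * h
Volume = pi * 11² * 16
Volume = pi * 121 * 16
Volume = pi * 1936
Volume = 6082.12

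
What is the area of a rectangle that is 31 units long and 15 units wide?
Area = length * width
Area = 31 * 15
Area = 465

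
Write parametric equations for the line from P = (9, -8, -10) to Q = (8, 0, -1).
Direction vector d = Q - P = (-1, 8, 9)
x = 9 - t, y = -8 + 8t, z = -10 + 9t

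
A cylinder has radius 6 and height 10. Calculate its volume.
Volume = pi * r² * h
Volume = pi * 6² * 10
Volume = pi * 36 * 10
Volume = pi * 360
Volume = 1130.97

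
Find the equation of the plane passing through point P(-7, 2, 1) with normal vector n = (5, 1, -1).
d = n·P = (5)(-7) + (1)(2) + (-1)(1) = -34
Plane: 5x + y - z = -34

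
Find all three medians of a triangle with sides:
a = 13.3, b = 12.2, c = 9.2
Using m_x = ½√(2y² + 2z² - x²):
m_a = ½√(2·12.2² + 2·9.2² - 13.3²) = ½√290.07 = 8.516
m_b = ½√(2·13.3² + 2·9.2² - 12.2²) = ½√374.22 = 9.672
m_c = ½√(2·13.3² + 2·12.2² - 9.2²) = ½√566.82 = 11.9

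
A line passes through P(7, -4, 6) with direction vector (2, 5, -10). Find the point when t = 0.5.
P(0.5) = (7 + 2(0.5), -4 + 5(0.5), 6 + (-10)(0.5)) = (8, -1.5, 1)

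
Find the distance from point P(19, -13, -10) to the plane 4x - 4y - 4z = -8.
d = |4(19) + (-4)(-13) + (-4)(-10) - (-8)| / √(4² + (-4)² + (-4)²) = 176/√48 = 25.4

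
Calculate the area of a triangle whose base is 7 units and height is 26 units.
Area = (1/2) * base * height
Area = (1/2) * 7 * 26
Area = 91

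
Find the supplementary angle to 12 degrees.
Supplementary angles sum to 180 degrees.
Other angle = 180 - 12
Other angle = 168 degrees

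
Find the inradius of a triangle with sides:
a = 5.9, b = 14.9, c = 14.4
s = (a+b+c)/2 = (5.9+14.9+14.4)/2 = 17.6
Area = √(s(s-a)(s-b)(s-c)) = √(17.6·11.7·2.7·3.2) = 42.18
r = Area/s = 42.18/17.6 = 2.397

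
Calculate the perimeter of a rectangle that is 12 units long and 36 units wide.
Perimeter = 2 * (length + width)
Perimeter = 2 * (12 + 36)
Perimeter = 2 * 48
Perimeter = 96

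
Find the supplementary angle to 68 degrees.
Supplementary angles sum to 180 degrees.
Other angle = 180 - 68
Other angle = 112 degrees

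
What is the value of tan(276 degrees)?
tan(276 degrees) = -9.5144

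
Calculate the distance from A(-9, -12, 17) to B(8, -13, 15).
d = √[(17)² + (-1)² + (-2)²] = √294 = 17.15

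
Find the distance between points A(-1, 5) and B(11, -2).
Using the distance formula: d = sqrt((x₂-x₁)² + (y₂-y₁)²)
dx = 11 - (-1) = 12
dy = (-2) - 5 = -7
d = sqrt(12² + (-7)²) = sqrt(144 + 49) = sqrt(193) = 13.89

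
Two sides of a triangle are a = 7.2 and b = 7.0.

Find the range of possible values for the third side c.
By the triangle inequality: |a - b| < c < a + b
|7.2 - 7.0| < c < 7.2 + 7.0
0.2 < c < 14.2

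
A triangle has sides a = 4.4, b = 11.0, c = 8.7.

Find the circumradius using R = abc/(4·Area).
s = (a+b+c)/2 = 12.05
Area = √(s(s-a)(s-b)(s-c)) = √(12.05·7.65·1.05·3.35) = 18.007
R = abc/(4·Area) = (4.4·11.0·8.7)/(4·18.007) = 421.08/72.028 = 5.846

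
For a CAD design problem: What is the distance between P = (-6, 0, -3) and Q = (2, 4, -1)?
d = √[(8)² + (4)² + (2)²] = √84 = 9.165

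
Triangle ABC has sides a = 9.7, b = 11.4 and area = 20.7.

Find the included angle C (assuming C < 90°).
Area = ½ab·sin(C)  →  sin(C) = 2·Area/(ab)
sin(C) = 2·20.7/(9.7·11.4) = 0.374390
C = arcsin(0.374390) = 21.99°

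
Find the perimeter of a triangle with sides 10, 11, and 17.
Perimeter = sum of all sides
Perimeter = 10 + 11 + 17
Perimeter = 38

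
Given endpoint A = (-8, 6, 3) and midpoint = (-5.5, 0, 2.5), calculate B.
B = (2×(-5.5) - (-8), 2×0 - 6, 2×2.5 - 3) = (-3, -6, 2)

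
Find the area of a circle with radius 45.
Area = pi * r²
Area = pi * 45²
Area = pi * 2025
Area = 6361.73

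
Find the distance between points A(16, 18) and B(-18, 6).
Using the distance formula: d = sqrt((x₂-x₁)² + (y₂-y₁)²)
dx = (-18) - 16 = -34
dy = 6 - 18 = -12
d = sqrt((-34)² + (-12)²) = sqrt(1156 + 144) = sqrt(1300) = 36.06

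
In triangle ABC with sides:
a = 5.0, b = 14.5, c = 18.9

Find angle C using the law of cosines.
cos(C) = (a² + b² - c²)/(2ab)
cos(C) = (5.0² + 14.5² - 18.9²)/(2·5.0·14.5) = -121.96/145 = -0.841103
C = arccos(-0.841103) = 147.3°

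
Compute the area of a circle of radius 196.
Area = pi * r²
Area = pi * 196²
Area = pi * 38416
Area = 120687.42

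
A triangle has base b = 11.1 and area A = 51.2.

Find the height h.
A = ½bh  →  h = 2A/b
h = 2·51.2/11.1 = 9.225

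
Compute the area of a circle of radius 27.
Area = pi * r²
Area = pi * 27²
Area = pi * 729
Area = 2290.22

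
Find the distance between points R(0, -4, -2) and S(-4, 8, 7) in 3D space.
d = √[(-4)² + (12)² + (9)²] = √241 = 15.52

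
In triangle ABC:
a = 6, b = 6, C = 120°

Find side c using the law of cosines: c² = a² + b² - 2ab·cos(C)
c² = 6² + 6² - 2·6·6·cos(120°)
c² = 36 + 36 - 72·-0.5000 = 108
c = √108 = 10.39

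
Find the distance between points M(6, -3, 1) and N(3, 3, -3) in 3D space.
d = √[(-3)² + (6)² + (-4)²] = √61 = 7.81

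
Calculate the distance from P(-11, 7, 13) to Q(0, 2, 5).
d = √[(11)² + (-5)² + (-8)²] = √210 = 14.49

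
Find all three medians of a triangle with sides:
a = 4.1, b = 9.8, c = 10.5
Using m_x = ½√(2y² + 2z² - x²):
m_a = ½√(2·9.8² + 2·10.5² - 4.1²) = ½√395.77 = 9.947
m_b = ½√(2·4.1² + 2·10.5² - 9.8²) = ½√158.08 = 6.286
m_c = ½√(2·4.1² + 2·9.8² - 10.5²) = ½√115.45 = 5.372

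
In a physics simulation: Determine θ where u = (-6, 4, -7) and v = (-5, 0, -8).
u·v = 86, |u|² = 101, |v|² = 89
cos θ = 86/√8989 ≈ 0.9071
θ ≈ 24.9°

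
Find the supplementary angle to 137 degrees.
Supplementary angles sum to 180 degrees.
Other angle = 180 - 137
Other angle = 43 degrees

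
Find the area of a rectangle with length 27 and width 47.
Area = length * width
Area = 27 * 47
Area = 1269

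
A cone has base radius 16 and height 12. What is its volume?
Volume = (1/3) * pi * r² * h
Volume = (1/3) * pi * 16² * 12
Volume = (1/3) * pi * 256 * 12
Volume = (1/3) * pi * 3072
Volume = 3216.99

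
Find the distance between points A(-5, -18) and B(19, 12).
Using the distance formula: d = sqrt((x₂-x₁)² + (y₂-y₁)²)
dx = 19 - (-5) = 24
dy = 12 - (-18) = 30
d = sqrt(24² + 30²) = sqrt(576 + 900) = sqrt(1476) = 38.42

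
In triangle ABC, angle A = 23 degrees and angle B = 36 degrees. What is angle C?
Sum of angles in a triangle = 180 degrees
Third angle = 180 - 23 - 36
Third angle = 121 degrees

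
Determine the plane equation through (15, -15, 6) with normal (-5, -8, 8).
d = n·P = (-5)(15) + (-8)(-15) + (8)(6) = 93
Plane: -5x - 8y + 8z = 93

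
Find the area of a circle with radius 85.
Area = pi * r²
Area = pi * 85²
Area = pi * 7225
Area = 22698.01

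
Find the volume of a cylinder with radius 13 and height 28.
Volume = pi * r² * h
Volume = pi * 13² * 28
Volume = pi * 169 * 28
Volume = pi * 4732
Volume = 14866.02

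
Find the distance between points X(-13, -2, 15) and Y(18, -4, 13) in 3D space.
d = √[(31)² + (-2)² + (-2)²] = √969 = 31.13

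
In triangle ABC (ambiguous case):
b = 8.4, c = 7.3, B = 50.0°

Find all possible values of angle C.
sin(C)/c = sin(B)/b  →  sin(C) = c·sin(B)/b = 7.3·sin(50.0°)/8.4 = 0.665729
C₁ = arcsin(0.665729) = 41.74°,  C₂ = 180° - C₁ = 138.26°
Check C₂: A = 180° - 50.0° - 138.26° = -8.26° ≤ 0, rejected
C = 41.74° (one solution)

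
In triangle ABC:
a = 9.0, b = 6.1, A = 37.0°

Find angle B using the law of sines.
sin(B)/b = sin(A)/a
sin(B) = b·sin(A)/a = 6.1·sin(37.0°)/9.0 = 0.407897
B = arcsin(0.407897) = 24.07°  (b ≤ a, so B ≤ A and the acute solution is unique)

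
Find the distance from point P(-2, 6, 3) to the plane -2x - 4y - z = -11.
d = |(-2)(-2) + (-4)(6) + (-1)(3) - (-11)| / √((-2)² + (-4)² + (-1)²) = 12/√21 = 2.619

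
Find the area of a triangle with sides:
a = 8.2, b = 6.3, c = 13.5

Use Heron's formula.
s = (a+b+c)/2 = (8.2+6.3+13.5)/2 = 14
A = √(s(s-a)(s-b)(s-c)) = √(14·5.8·7.7·0.5)
A = √312.62 = 17.68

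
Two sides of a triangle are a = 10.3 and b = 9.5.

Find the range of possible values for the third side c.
By the triangle inequality: |a - b| < c < a + b
|10.3 - 9.5| < c < 10.3 + 9.5
0.8 < c < 19.8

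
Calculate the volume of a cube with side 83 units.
Volume = s³
Volume = 83³
Volume = 571787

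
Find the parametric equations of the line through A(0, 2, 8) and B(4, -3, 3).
Direction vector d = B - A = (4, -5, -5)
x = 0 + 4t, y = 2 - 5t, z = 8 - 5t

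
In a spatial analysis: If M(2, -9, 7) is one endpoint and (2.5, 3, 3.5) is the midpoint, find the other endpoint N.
N = (2×2.5 - 2, 2×3 - (-9), 2×3.5 - 7) = (3, 15, 0)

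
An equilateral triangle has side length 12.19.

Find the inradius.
For an equilateral triangle, r = s/(2√3) where s is the side.
r = 12.19/(2√3) = 12.19/3.464102 = 3.519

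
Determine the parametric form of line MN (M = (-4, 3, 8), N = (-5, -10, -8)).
Direction vector d = N - M = (-1, -13, -16)
x = -4 - t, y = 3 - 13t, z = 8 - 16t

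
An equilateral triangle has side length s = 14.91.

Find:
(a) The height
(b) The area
(a) Height h = s·√3/2 = 14.91·√3/2 = 12.91
(b) Area = (√3/4)·s² = (√3/4)·14.91² = (√3/4)·222.308 = 96.26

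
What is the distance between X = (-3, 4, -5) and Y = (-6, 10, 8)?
d = √[(-3)² + (6)² + (13)²] = √214 = 14.63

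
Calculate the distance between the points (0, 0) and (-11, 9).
Using the distance formula: d = sqrt((x₂-x₁)² + (y₂-y₁)²)
dx = (-11) - 0 = -11
dy = 9 - 0 = 9
d = sqrt((-11)² + 9²) = sqrt(121 + 81) = sqrt(202) = 14.21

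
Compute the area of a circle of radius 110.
Area = pi * r²
Area = pi * 110²
Area = pi * 12100
Area = 38013.27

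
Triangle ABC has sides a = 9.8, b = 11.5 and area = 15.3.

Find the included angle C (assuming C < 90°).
Area = ½ab·sin(C)  →  sin(C) = 2·Area/(ab)
sin(C) = 2·15.3/(9.8·11.5) = 0.271517
C = arcsin(0.271517) = 15.75°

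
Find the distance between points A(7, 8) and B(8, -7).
Using the distance formula: d = sqrt((x₂-x₁)² + (y₂-y₁)²)
dx = 8 - 7 = 1
dy = (-7) - 8 = -15
d = sqrt(1² + (-15)²) = sqrt(1 + 225) = sqrt(226) = 15.03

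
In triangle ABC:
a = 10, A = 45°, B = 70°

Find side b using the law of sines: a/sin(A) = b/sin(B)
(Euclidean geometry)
b = a·sin(B)/sin(A) = 10·sin(70°)/sin(45°)
b = 10·0.939693/0.707107 = 13.29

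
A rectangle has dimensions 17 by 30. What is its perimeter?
Perimeter = 2 * (length + width)
Perimeter = 2 * (17 + 30)
Perimeter = 2 * 47
Perimeter = 94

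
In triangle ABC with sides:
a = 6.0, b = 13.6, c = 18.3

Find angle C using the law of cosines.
cos(C) = (a² + b² - c²)/(2ab)
cos(C) = (6.0² + 13.6² - 18.3²)/(2·6.0·13.6) = -113.93/163.2 = -0.698100
C = arccos(-0.698100) = 134.3°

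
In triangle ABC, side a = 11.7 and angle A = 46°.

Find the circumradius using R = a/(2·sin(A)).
R = a/(2·sin(A)) = 11.7/(2·sin(46°))
R = 11.7/(2·0.719340) = 11.7/1.438680 = 8.132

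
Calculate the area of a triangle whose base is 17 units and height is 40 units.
Area = (1/2) * base * height
Area = (1/2) * 17 * 40
Area = 340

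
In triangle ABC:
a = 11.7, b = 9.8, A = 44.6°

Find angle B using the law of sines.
sin(B)/b = sin(A)/a
sin(B) = b·sin(A)/a = 9.8·sin(44.6°)/11.7 = 0.588128
B = arcsin(0.588128) = 36.02°  (b ≤ a, so B ≤ A and the acute solution is unique)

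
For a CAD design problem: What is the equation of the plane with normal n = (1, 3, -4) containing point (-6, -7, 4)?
d = n·P = (1)(-6) + (3)(-7) + (-4)(4) = -43
Plane: x + 3y - 4z = -43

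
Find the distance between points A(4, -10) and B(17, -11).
Using the distance formula: d = sqrt((x₂-x₁)² + (y₂-y₁)²)
dx = 17 - 4 = 13
dy = (-11) - (-10) = -1
d = sqrt(13² + (-1)²) = sqrt(169 + 1) = sqrt(170) = 13.04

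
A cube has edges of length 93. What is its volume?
Volume = s³
Volume = 93³
Volume = 804357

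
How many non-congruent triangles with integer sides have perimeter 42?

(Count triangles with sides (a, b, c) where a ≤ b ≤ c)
With a ≤ b ≤ c and a + b + c = 42, the triangle inequality a + b > c gives c < 42/2, so c ≤ 20.
Iterate a from 1 to ⌊p/3⌋ = 14; for each a, b ranges from a to ⌊(p−a)/2⌋ with c = p − a − b, keeping only c ≥ b.
Triples: (2, 20, 20), (3, 19, 20), (4, 18, 20), …
Count = 37 triangles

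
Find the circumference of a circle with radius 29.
Circumference = 2 * pi * r
Circumference = 2 * pi * 29
Circumference = 182.21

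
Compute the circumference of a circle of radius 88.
Circumference = 2 * pi * r
Circumference = 2 * pi * 88
Circumference = 552.92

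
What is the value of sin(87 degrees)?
sin(87 degrees) = 0.9986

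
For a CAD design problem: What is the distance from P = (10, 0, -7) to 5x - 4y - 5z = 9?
d = |5(10) + (-4)(0) + (-5)(-7) - (9)| / √(5² + (-4)² + (-5)²) = 76/√66 = 9.355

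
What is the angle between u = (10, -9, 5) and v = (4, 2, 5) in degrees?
u·v = 47, |u|² = 206, |v|² = 45
cos θ = 47/√9270 ≈ 0.4882
θ ≈ 60.78°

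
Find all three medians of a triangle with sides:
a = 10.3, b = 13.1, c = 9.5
Using m_x = ½√(2y² + 2z² - x²):
m_a = ½√(2·13.1² + 2·9.5² - 10.3²) = ½√417.63 = 10.22
m_b = ½√(2·10.3² + 2·9.5² - 13.1²) = ½√221.07 = 7.434
m_c = ½√(2·10.3² + 2·13.1² - 9.5²) = ½√465.15 = 10.78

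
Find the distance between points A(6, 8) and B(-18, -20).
Using the distance formula: d = sqrt((x₂-x₁)² + (y₂-y₁)²)
dx = (-18) - 6 = -24
dy = (-20) - 8 = -28
d = sqrt((-24)² + (-28)²) = sqrt(576 + 784) = sqrt(1360) = 36.88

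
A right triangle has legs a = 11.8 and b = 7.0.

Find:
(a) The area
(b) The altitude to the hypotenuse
(a) Area = ½ab = ½·11.8·7.0 = 41.3
(b) Hypotenuse c = √(11.8² + 7.0²) = √188.24 = 13.7201
    Area = ½·c·h_c  →  h_c = 2·Area/c = 2·41.3/13.7201 = 6.02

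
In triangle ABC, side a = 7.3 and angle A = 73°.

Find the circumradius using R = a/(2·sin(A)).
R = a/(2·sin(A)) = 7.3/(2·sin(73°))
R = 7.3/(2·0.956305) = 7.3/1.912610 = 3.817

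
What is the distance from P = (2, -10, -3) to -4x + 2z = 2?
d = |(-4)(2) + 0(-10) + 2(-3) - (2)| / √((-4)² + 0² + 2²) = 16/√20 = 3.578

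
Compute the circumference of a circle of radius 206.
Circumference = 2 * pi * r
Circumference = 2 * pi * 206
Circumference = 1294.34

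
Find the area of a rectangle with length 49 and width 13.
Area = length * width
Area = 49 * 13
Area = 637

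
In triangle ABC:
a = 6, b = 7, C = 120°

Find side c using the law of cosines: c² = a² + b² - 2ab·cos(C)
c² = 6² + 7² - 2·6·7·cos(120°)
c² = 36 + 49 - 84·-0.5000 = 127
c = √127 = 11.27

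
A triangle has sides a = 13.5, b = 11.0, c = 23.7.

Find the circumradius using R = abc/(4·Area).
s = (a+b+c)/2 = 24.1
Area = √(s(s-a)(s-b)(s-c)) = √(24.1·10.6·13.1·0.4) = 36.587
R = abc/(4·Area) = (13.5·11.0·23.7)/(4·36.587) = 3519.45/146.348 = 24.05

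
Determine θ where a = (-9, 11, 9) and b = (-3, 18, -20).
a·b = 45, |a|² = 283, |b|² = 733
cos θ = 45/√207439 ≈ 0.0988
θ ≈ 84.33°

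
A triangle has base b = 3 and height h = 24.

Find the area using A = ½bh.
A = ½·3·24 = 36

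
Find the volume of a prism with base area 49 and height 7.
Volume = base area * height
Volume = 49 * 7
Volume = 343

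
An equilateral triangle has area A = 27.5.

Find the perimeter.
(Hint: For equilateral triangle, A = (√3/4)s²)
A = (√3/4)s²  →  s² = 4A/√3 = 4·27.5/√3 = 63.5085
s = 7.96922
Perimeter = 3s = 23.91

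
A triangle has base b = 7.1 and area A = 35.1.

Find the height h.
A = ½bh  →  h = 2A/b
h = 2·35.1/7.1 = 9.887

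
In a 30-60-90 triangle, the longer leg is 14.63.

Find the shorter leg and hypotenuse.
In a 30-60-90 triangle, sides are in ratio 1 : √3 : 2.
Long leg = short leg·√3  →  short leg = 14.63/√3 = 8.447
Hypotenuse = 2·(short leg) = 2·14.63/√3 = 16.89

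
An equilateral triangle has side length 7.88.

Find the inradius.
For an equilateral triangle, r = s/(2√3) where s is the side.
r = 7.88/(2√3) = 7.88/3.464102 = 2.275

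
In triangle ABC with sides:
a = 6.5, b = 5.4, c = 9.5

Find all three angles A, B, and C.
By the law of cosines:
cos(A) = (b² + c² - a²)/(2bc) = 0.752047  →  A = 41.23°
cos(B) = (a² + c² - b²)/(2ac) = 0.836761  →  B = 33.2°
cos(C) = (a² + b² - c²)/(2ab) = -0.268376  →  C = 105.6°
Check: A + B + C = 180.0° ✓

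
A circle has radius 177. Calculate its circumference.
Circumference = 2 * pi * r
Circumference = 2 * pi * 177
Circumference = 1112.12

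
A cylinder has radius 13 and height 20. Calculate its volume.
Volume = pi * r² * h
Volume = pi * 13² * 20
Volume = pi * 169 * 20
Volume = pi * 3380
Volume = 10618.58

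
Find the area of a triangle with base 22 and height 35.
Area = (1/2) * base * height
Area = (1/2) * 22 * 35
Area = 385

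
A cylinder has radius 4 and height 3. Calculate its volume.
Volume = pi * r² * h
Volume = pi * 4² * 3
Volume = pi * 16 * 3
Volume = pi * 48
Volume = 150.80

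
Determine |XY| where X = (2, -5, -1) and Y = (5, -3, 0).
d = √[(3)² + (2)² + (1)²] = √14 = 3.742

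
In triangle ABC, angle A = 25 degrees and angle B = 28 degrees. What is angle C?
Sum of angles in a triangle = 180 degrees
Third angle = 180 - 25 - 28
Third angle = 127 degrees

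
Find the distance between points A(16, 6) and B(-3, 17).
Using the distance formula: d = sqrt((x₂-x₁)² + (y₂-y₁)²)
dx = (-3) - 16 = -19
dy = 17 - 6 = 11
d = sqrt((-19)² + 11²) = sqrt(361 + 121) = sqrt(482) = 21.95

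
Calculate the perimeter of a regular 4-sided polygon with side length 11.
Perimeter = number of sides * side length
Perimeter = 4 * 11
Perimeter = 44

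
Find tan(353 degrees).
tan(353 degrees) = -0.1228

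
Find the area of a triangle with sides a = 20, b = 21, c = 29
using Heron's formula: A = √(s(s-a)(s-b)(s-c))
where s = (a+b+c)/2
s = (20+21+29)/2 = 35
A = √(35·15·14·6) = √44100 = 210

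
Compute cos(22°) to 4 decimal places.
cos(22 degrees) = 0.9272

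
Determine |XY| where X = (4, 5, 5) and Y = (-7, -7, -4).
d = √[(-11)² + (-12)² + (-9)²] = √346 = 18.6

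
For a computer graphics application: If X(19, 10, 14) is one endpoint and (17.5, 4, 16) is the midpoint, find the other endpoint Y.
Y = (2×17.5 - 19, 2×4 - 10, 2×16 - 14) = (16, -2, 18)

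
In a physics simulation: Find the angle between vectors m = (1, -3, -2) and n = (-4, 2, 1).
m·n = -12, |m|² = 14, |n|² = 21
cos θ = -12/√294 ≈ -0.6999
θ ≈ 134.4°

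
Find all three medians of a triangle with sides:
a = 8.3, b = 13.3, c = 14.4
Using m_x = ½√(2y² + 2z² - x²):
m_a = ½√(2·13.3² + 2·14.4² - 8.3²) = ½√699.61 = 13.23
m_b = ½√(2·8.3² + 2·14.4² - 13.3²) = ½√375.61 = 9.69
m_c = ½√(2·8.3² + 2·13.3² - 14.4²) = ½√284.2 = 8.429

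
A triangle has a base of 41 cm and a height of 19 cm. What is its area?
Area = (1/2) * base * height
Area = (1/2) * 41 * 19
Area = 389.50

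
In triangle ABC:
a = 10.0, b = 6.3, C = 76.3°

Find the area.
Using A = ½ab·sin(C):
A = ½·10.0·6.3·sin(76.3°) = ½·63·0.971549 = 30.6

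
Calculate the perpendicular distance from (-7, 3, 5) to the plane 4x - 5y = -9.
d = |4(-7) + (-5)(3) + 0(5) - (-9)| / √(4² + (-5)² + 0²) = 34/√41 = 5.31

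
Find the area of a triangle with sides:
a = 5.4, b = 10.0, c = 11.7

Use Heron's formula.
s = (a+b+c)/2 = (5.4+10.0+11.7)/2 = 13.55
A = √(s(s-a)(s-b)(s-c)) = √(13.55·8.15·3.55·1.85)
A = √725.265 = 26.93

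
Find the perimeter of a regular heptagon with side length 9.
Perimeter = number of sides * side length
Perimeter = 7 * 9
Perimeter = 63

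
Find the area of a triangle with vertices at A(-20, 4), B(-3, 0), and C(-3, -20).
Using the coordinate formula: Area = (1/2)|x₁(y₂-y₃) + x₂(y₃-y₁) + x₃(y₁-y₂)|
Area = (1/2)|(-20)(0-(-20)) + (-3)((-20)-4) + (-3)(4-0)|
Area = (1/2)|(-20)*20 + (-3)*(-24) + (-3)*4|
Area = (1/2)|(-400) + 72 + (-12)|
Area = (1/2)*340 = 170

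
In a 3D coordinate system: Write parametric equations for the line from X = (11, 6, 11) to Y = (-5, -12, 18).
Direction vector d = Y - X = (-16, -18, 7)
x = 11 - 16t, y = 6 - 18t, z = 11 + 7t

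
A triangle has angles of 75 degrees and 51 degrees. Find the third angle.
Sum of angles in a triangle = 180 degrees
Third angle = 180 - 75 - 51
Third angle = 54 degrees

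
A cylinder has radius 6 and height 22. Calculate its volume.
Volume = pi * r² * h
Volume = pi * 6² * 22
Volume = pi * 36 * 22
Volume = pi * 792
Volume = 2488.14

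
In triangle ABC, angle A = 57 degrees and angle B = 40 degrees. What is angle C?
Sum of angles in a triangle = 180 degrees
Third angle = 180 - 57 - 40
Third angle = 83 degrees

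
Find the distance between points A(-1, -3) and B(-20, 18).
Using the distance formula: d = sqrt((x₂-x₁)² + (y₂-y₁)²)
dx = (-20) - (-1) = -19
dy = 18 - (-3) = 21
d = sqrt((-19)² + 21²) = sqrt(361 + 441) = sqrt(802) = 28.32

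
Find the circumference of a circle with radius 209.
Circumference = 2 * pi * r
Circumference = 2 * pi * 209
Circumference = 1313.19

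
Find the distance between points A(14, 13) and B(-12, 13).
Using the distance formula: d = sqrt((x₂-x₁)² + (y₂-y₁)²)
dx = (-12) - 14 = -26
dy = 13 - 13 = 0
d = sqrt((-26)² + 0²) = sqrt(676 + 0) = sqrt(676) = 26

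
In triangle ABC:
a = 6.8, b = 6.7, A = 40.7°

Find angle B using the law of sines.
sin(B)/b = sin(A)/a
sin(B) = b·sin(A)/a = 6.7·sin(40.7°)/6.8 = 0.642509
B = arcsin(0.642509) = 39.98°  (b ≤ a, so B ≤ A and the acute solution is unique)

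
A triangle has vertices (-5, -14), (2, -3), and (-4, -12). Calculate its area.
Using the coordinate formula: Area = (1/2)|x₁(y₂-y₃) + x₂(y₃-y₁) + x₃(y₁-y₂)|
Area = (1/2)|(-5)((-3)-(-12)) + 2((-12)-(-14)) + (-4)((-14)-(-3))|
Area = (1/2)|(-5)*9 + 2*2 + (-4)*(-11)|
Area = (1/2)|(-45) + 4 + 44|
Area = (1/2)*3 = 1.50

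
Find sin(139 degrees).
sin(139 degrees) = 0.6561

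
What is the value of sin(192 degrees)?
sin(192 degrees) = -0.2079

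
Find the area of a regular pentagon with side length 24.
For a regular 5-gon with side length s = 24:
Apothem a = s / (2*tan(pi/5)) = 24 / (2*tan(pi/5)) ≈ 16.51658
Perimeter P = 5 * 24 = 120
Area = (1/2) * P * a = (1/2) * 120 * 16.51658 = 990.99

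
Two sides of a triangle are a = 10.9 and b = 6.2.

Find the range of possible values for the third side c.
By the triangle inequality: |a - b| < c < a + b
|10.9 - 6.2| < c < 10.9 + 6.2
4.7 < c < 17.1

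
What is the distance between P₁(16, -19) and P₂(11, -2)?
Using the distance formula: d = sqrt((x₂-x₁)² + (y₂-y₁)²)
dx = 11 - 16 = -5
dy = (-2) - (-19) = 17
d = sqrt((-5)² + 17²) = sqrt(25 + 289) = sqrt(314) = 17.72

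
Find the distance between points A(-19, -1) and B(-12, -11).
Using the distance formula: d = sqrt((x₂-x₁)² + (y₂-y₁)²)
dx = (-12) - (-19) = 7
dy = (-11) - (-1) = -10
d = sqrt(7² + (-10)²) = sqrt(49 + 100) = sqrt(149) = 12.21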